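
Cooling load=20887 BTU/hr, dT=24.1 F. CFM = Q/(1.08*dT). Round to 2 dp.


CFM = 20887 / (1.08 * 24.1) = 802.48

802.48 CFM


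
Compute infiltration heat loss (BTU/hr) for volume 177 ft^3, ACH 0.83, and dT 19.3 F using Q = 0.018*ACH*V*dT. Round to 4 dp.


Q = 0.018 * 0.83 * 177 * 19.3 = 51.0365 BTU/hr

51.0365 BTU/hr


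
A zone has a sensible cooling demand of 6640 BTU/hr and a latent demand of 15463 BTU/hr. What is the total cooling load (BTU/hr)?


Qt = 6640 + 15463 = 22103 BTU/hr

22103 BTU/hr


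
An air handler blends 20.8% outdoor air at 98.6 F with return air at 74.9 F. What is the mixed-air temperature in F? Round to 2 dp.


T_mix = 74.9 + (20.8/100)*(98.6-74.9) = 79.83 F

79.83 F


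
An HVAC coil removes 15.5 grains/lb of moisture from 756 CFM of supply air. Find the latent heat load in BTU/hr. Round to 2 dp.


Q = 0.68 * 756 * 15.5 = 7968.24 BTU/hr

7968.24 BTU/hr


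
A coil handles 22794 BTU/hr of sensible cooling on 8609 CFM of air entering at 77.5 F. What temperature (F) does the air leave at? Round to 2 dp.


dT = 22794/(1.08*8609) = 2.4516
T_leave = 77.5 - 2.4516 = 75.05 F

75.05 F


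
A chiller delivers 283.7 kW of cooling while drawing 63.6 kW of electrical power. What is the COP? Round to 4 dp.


COP = 283.7 / 63.6 = 4.4607

4.4607


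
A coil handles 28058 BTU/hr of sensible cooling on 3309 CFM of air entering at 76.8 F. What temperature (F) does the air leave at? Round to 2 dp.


dT = 28058/(1.08*3309) = 7.8512
T_leave = 76.8 - 7.8512 = 68.95 F

68.95 F


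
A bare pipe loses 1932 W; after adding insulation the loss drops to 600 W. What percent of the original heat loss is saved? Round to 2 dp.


Savings = ((1932-600)/1932)*100 = 68.94 %

68.94 %


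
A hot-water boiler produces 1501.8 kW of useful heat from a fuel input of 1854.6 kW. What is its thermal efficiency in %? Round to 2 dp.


eta = (1501.8/1854.6)*100 = 80.98 %

80.98 %


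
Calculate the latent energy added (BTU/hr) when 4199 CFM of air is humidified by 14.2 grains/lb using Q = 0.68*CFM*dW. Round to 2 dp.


Q = 0.68 * 4199 * 14.2 = 40545.54 BTU/hr

40545.54 BTU/hr


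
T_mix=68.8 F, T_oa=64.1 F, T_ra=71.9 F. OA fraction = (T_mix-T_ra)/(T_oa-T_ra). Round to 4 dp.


frac = (68.8 - 71.9) / (64.1 - 71.9) = 0.3974

0.3974


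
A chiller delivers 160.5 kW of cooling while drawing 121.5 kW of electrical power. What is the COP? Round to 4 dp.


COP = 160.5 / 121.5 = 1.3210

1.3210


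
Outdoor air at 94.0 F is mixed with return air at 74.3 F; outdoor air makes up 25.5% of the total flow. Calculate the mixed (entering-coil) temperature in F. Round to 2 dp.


T_mix = 74.3 + (25.5/100)*(94.0-74.3) = 79.32 F

79.32 F


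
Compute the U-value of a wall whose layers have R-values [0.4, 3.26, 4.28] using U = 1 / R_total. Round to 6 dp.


R_total = 0.4 + 3.26 + 4.28 = 7.94
U = 1/7.94 = 0.125945

0.125945


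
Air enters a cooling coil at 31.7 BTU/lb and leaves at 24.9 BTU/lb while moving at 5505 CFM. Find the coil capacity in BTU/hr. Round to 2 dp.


Q = 4.5 * 5505 * (31.7 - 24.9) = 168453.00 BTU/hr

168453.00 BTU/hr


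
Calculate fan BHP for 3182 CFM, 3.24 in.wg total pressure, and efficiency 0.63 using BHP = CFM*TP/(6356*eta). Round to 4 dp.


BHP = 3182 * 3.24 / (6356 * 0.63) = 2.5747 hp

2.5747 hp


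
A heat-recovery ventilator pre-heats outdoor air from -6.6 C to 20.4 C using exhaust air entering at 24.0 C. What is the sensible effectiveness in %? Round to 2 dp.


eff = (20.4-(-6.6))/(24.0-(-6.6))*100 = 88.24 %

88.24 %


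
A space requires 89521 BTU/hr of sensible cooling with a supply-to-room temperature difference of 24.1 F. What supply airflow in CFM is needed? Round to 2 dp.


CFM = 89521 / (1.08 * 24.1) = 3439.41

3439.41 CFM


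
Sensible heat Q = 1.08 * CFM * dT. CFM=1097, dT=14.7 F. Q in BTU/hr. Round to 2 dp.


Q = 1.08 * 1097 * 14.7 = 17415.97 BTU/hr

17415.97 BTU/hr


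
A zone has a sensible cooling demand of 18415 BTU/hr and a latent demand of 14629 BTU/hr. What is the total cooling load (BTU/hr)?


Qt = 18415 + 14629 = 33044 BTU/hr

33044 BTU/hr


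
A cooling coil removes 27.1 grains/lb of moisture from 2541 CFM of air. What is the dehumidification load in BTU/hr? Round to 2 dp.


Q = 0.68 * 2541 * 27.1 = 46825.55 BTU/hr

46825.55 BTU/hr


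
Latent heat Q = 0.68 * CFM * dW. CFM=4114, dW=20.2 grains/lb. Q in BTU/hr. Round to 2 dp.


Q = 0.68 * 4114 * 20.2 = 56509.90 BTU/hr

56509.90 BTU/hr


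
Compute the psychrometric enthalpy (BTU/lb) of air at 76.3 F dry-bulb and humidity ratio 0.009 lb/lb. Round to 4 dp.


h = 0.24*76.3 + 0.009*(1061+0.444*76.3) = 28.1659 BTU/lb

28.1659 BTU/lb


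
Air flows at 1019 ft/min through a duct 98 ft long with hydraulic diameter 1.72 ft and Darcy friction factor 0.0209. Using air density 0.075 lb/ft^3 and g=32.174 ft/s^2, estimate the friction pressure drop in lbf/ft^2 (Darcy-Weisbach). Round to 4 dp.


v_fps = 1019/60 = 16.9833 ft/s
dp = 0.0209*(98/1.72)*0.075*16.9833^2/(2*32.174) = 0.4003 lbf/ft^2

0.4003 lbf/ft^2


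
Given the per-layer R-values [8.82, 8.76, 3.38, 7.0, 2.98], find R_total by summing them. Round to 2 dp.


R_total = 8.82 + 8.76 + 3.38 + 7.0 + 2.98 = 30.94

30.94


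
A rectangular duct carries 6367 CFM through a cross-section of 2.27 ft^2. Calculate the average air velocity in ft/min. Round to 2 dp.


V = 6367 / 2.27 = 2804.85 ft/min

2804.85 ft/min


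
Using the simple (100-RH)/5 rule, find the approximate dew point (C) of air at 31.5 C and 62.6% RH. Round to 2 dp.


Td = 31.5 - (100-62.6)/5 = 24.02 C

24.02 C


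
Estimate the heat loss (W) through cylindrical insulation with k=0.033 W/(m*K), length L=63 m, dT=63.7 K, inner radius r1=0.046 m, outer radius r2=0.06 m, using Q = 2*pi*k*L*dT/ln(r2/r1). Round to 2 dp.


Q = 2*pi*0.033*63*63.7/ln(0.06/0.046) = 3131.68 W

3131.68 W


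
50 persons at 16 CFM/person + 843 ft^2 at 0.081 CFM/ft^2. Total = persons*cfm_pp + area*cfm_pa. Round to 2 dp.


Total = 50*16 + 843*0.081 = 868.28 CFM

868.28 CFM


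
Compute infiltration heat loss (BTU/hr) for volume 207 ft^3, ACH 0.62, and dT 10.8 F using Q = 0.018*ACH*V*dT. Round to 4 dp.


Q = 0.018 * 0.62 * 207 * 10.8 = 24.9493 BTU/hr

24.9493 BTU/hr


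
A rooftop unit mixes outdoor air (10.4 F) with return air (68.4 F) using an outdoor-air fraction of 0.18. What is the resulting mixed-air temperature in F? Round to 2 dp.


T_mix = 0.18*10.4 + 0.82*68.4 = 57.96 F

57.96 F


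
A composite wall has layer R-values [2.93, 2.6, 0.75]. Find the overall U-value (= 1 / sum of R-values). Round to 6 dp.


R_total = 2.93 + 2.6 + 0.75 = 6.28
U = 1/6.28 = 0.159236

0.159236


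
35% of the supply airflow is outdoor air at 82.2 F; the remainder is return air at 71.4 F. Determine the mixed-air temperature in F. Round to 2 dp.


T_mix = 0.35*82.2 + 0.65*71.4 = 75.18 F

75.18 F


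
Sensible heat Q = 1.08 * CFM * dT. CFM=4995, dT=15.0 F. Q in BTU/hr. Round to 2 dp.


Q = 1.08 * 4995 * 15.0 = 80919.00 BTU/hr

80919.00 BTU/hr


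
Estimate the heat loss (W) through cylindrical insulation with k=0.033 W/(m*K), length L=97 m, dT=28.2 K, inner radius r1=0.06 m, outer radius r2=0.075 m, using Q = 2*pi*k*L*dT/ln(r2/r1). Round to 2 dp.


Q = 2*pi*0.033*97*28.2/ln(0.075/0.06) = 2541.74 W

2541.74 W


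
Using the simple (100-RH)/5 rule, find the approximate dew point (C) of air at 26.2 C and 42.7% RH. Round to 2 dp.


Td = 26.2 - (100-42.7)/5 = 14.74 C

14.74 C


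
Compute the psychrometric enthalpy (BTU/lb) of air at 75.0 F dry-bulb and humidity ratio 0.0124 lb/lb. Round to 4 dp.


h = 0.24*75.0 + 0.0124*(1061+0.444*75.0) = 31.5693 BTU/lb

31.5693 BTU/lb


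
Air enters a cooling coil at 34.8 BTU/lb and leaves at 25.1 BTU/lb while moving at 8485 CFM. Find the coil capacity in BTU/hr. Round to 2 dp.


Q = 4.5 * 8485 * (34.8 - 25.1) = 370370.25 BTU/hr

370370.25 BTU/hr


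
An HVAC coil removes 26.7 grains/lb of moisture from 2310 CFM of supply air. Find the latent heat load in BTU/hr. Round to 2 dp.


Q = 0.68 * 2310 * 26.7 = 41940.36 BTU/hr

41940.36 BTU/hr


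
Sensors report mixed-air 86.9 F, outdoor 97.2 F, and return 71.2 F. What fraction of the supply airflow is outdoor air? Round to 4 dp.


frac = (86.9 - 71.2) / (97.2 - 71.2) = 0.6038

0.6038


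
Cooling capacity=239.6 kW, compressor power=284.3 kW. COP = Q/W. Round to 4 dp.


COP = 239.6 / 284.3 = 0.8428

0.8428


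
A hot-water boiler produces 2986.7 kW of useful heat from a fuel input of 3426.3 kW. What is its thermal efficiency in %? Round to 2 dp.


eta = (2986.7/3426.3)*100 = 87.17 %

87.17 %


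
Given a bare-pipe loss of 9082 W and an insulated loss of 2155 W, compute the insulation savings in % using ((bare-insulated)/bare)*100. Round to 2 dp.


Savings = ((9082-2155)/9082)*100 = 76.27 %

76.27 %


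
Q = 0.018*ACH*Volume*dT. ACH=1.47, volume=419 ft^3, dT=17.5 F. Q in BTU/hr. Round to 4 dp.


Q = 0.018 * 1.47 * 419 * 17.5 = 194.0180 BTU/hr

194.0180 BTU/hr


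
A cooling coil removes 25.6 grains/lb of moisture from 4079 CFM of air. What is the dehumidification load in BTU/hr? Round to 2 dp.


Q = 0.68 * 4079 * 25.6 = 71007.23 BTU/hr

71007.23 BTU/hr


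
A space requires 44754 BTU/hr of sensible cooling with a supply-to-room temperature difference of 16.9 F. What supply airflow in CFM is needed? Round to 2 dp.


CFM = 44754 / (1.08 * 16.9) = 2452.01

2452.01 CFM


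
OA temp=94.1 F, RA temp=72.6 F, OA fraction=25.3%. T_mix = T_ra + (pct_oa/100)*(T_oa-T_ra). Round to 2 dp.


T_mix = 72.6 + (25.3/100)*(94.1-72.6) = 78.04 F

78.04 F


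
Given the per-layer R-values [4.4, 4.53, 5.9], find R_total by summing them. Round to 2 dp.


R_total = 4.4 + 4.53 + 5.9 = 14.83

14.83


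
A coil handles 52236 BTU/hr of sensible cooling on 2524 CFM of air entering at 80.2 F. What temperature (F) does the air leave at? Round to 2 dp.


dT = 52236/(1.08*2524) = 19.1627
T_leave = 80.2 - 19.1627 = 61.04 F

61.04 F


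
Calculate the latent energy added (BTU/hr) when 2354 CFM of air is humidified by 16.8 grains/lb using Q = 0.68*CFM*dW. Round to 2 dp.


Q = 0.68 * 2354 * 16.8 = 26892.10 BTU/hr

26892.10 BTU/hr


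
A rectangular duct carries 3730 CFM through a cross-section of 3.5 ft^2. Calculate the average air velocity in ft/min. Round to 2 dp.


V = 3730 / 3.5 = 1065.71 ft/min

1065.71 ft/min


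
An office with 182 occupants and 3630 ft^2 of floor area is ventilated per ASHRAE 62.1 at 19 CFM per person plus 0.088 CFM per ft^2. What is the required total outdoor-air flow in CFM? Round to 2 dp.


Total = 182*19 + 3630*0.088 = 3777.44 CFM

3777.44 CFM


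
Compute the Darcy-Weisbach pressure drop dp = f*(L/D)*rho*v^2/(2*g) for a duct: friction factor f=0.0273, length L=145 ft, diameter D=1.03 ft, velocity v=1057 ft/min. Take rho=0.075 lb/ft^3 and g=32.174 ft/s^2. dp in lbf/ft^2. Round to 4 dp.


v_fps = 1057/60 = 17.6167 ft/s
dp = 0.0273*(145/1.03)*0.075*17.6167^2/(2*32.174) = 1.3902 lbf/ft^2

1.3902 lbf/ft^2


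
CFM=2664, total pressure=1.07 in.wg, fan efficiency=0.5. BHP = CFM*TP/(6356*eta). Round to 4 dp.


BHP = 2664 * 1.07 / (6356 * 0.5) = 0.8969 hp

0.8969 hp


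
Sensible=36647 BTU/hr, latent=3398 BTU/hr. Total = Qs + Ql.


Qt = 36647 + 3398 = 40045 BTU/hr

40045 BTU/hr


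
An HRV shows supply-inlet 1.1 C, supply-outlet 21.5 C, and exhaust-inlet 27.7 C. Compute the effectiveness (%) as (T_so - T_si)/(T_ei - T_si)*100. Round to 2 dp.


eff = (21.5-1.1)/(27.7-1.1)*100 = 76.69 %

76.69 %


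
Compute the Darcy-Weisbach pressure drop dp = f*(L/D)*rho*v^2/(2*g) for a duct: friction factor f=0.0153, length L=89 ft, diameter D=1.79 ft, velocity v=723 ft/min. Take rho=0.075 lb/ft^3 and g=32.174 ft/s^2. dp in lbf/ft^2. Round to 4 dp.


v_fps = 723/60 = 12.05 ft/s
dp = 0.0153*(89/1.79)*0.075*12.05^2/(2*32.174) = 0.1287 lbf/ft^2

0.1287 lbf/ft^2


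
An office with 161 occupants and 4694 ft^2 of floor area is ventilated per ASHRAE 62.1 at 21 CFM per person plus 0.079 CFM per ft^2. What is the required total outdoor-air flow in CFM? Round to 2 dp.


Total = 161*21 + 4694*0.079 = 3751.83 CFM

3751.83 CFM


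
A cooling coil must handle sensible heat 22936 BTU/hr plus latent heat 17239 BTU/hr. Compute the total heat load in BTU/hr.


Qt = 22936 + 17239 = 40175 BTU/hr

40175 BTU/hr


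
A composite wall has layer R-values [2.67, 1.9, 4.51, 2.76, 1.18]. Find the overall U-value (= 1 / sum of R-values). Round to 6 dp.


R_total = 2.67 + 1.9 + 4.51 + 2.76 + 1.18 = 13.02
U = 1/13.02 = 0.076805

0.076805


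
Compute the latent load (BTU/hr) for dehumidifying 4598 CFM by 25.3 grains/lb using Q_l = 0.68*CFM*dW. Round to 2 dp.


Q = 0.68 * 4598 * 25.3 = 79103.99 BTU/hr

79103.99 BTU/hr


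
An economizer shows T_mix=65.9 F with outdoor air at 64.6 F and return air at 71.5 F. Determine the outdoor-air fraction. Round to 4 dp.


frac = (65.9 - 71.5) / (64.6 - 71.5) = 0.8116

0.8116


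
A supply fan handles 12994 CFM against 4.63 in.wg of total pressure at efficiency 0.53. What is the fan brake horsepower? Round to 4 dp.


BHP = 12994 * 4.63 / (6356 * 0.53) = 17.8593 hp

17.8593 hp


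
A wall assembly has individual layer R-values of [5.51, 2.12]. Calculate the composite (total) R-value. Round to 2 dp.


R_total = 5.51 + 2.12 = 7.63

7.63


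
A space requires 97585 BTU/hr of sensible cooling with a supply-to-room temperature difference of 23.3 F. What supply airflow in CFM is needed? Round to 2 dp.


CFM = 97585 / (1.08 * 23.3) = 3877.96

3877.96 CFM


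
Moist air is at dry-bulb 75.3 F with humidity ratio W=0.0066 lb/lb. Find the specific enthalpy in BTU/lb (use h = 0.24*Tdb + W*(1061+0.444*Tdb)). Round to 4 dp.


h = 0.24*75.3 + 0.0066*(1061+0.444*75.3) = 25.2953 BTU/lb

25.2953 BTU/lb


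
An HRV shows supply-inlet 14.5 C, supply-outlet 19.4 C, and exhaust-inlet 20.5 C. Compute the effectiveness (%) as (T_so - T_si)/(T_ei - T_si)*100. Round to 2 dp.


eff = (19.4-14.5)/(20.5-14.5)*100 = 81.67 %

81.67 %


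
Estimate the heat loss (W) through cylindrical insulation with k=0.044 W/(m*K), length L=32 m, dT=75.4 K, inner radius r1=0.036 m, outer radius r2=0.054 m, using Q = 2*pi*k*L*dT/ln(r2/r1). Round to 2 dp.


Q = 2*pi*0.044*32*75.4/ln(0.054/0.036) = 1645.13 W

1645.13 W


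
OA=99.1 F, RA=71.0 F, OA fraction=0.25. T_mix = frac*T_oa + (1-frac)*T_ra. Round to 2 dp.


T_mix = 0.25*99.1 + 0.75*71.0 = 78.03 F

78.03 F


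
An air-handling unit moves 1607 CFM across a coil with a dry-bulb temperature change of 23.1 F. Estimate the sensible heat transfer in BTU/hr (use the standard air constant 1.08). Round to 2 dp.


Q = 1.08 * 1607 * 23.1 = 40091.44 BTU/hr

40091.44 BTU/hr


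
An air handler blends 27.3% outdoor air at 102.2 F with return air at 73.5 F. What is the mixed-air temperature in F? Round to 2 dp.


T_mix = 73.5 + (27.3/100)*(102.2-73.5) = 81.34 F

81.34 F


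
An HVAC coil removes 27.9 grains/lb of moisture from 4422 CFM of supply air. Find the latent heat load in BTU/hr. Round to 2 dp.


Q = 0.68 * 4422 * 27.9 = 83894.18 BTU/hr

83894.18 BTU/hr


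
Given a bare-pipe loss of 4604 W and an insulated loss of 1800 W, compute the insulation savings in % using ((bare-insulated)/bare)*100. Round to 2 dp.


Savings = ((4604-1800)/4604)*100 = 60.90 %

60.90 %


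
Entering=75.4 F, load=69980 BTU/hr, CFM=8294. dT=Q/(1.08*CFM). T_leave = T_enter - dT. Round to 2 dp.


dT = 69980/(1.08*8294) = 7.8124
T_leave = 75.4 - 7.8124 = 67.59 F

67.59 F


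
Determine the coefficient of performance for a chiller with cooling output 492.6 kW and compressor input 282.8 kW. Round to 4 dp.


COP = 492.6 / 282.8 = 1.7419

1.7419


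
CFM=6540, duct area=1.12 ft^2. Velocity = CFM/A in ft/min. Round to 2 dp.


V = 6540 / 1.12 = 5839.29 ft/min

5839.29 ft/min


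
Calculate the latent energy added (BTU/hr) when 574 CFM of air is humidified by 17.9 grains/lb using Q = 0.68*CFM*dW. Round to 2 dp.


Q = 0.68 * 574 * 17.9 = 6986.73 BTU/hr

6986.73 BTU/hr


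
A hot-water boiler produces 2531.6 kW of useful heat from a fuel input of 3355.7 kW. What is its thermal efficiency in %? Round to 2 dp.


eta = (2531.6/3355.7)*100 = 75.44 %

75.44 %


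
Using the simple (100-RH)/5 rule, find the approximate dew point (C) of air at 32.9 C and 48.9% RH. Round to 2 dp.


Td = 32.9 - (100-48.9)/5 = 22.68 C

22.68 C


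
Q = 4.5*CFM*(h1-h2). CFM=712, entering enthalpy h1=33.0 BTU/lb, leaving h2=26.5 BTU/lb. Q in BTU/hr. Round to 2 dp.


Q = 4.5 * 712 * (33.0 - 26.5) = 20826.00 BTU/hr

20826.00 BTU/hr


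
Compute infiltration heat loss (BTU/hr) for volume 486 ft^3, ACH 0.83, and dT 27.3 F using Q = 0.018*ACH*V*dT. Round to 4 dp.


Q = 0.018 * 0.83 * 486 * 27.3 = 198.2209 BTU/hr

198.2209 BTU/hr


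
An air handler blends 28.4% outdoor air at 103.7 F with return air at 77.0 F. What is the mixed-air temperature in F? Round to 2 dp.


T_mix = 77.0 + (28.4/100)*(103.7-77.0) = 84.58 F

84.58 F


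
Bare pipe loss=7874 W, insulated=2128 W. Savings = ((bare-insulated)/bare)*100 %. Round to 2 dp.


Savings = ((7874-2128)/7874)*100 = 72.97 %

72.97 %


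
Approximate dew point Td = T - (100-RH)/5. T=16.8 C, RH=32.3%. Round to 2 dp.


Td = 16.8 - (100-32.3)/5 = 3.26 C

3.26 C


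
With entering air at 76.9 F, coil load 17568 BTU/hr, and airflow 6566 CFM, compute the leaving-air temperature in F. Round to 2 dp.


dT = 17568/(1.08*6566) = 2.4774
T_leave = 76.9 - 2.4774 = 74.42 F

74.42 F


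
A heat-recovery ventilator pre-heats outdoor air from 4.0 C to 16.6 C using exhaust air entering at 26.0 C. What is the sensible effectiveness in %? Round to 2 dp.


eff = (16.6-4.0)/(26.0-4.0)*100 = 57.27 %

57.27 %


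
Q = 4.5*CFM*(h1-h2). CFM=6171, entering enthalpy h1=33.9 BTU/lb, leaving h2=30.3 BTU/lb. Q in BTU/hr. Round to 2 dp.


Q = 4.5 * 6171 * (33.9 - 30.3) = 99970.20 BTU/hr

99970.20 BTU/hr


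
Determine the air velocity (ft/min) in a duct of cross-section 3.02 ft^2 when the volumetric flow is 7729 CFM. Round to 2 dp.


V = 7729 / 3.02 = 2559.27 ft/min

2559.27 ft/min


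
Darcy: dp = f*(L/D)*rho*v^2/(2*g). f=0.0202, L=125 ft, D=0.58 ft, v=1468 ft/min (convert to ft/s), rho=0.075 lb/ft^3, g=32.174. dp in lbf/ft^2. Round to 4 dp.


v_fps = 1468/60 = 24.4667 ft/s
dp = 0.0202*(125/0.58)*0.075*24.4667^2/(2*32.174) = 3.0375 lbf/ft^2

3.0375 lbf/ft^2


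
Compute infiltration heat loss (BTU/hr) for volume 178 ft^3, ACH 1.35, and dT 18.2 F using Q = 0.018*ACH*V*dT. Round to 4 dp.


Q = 0.018 * 1.35 * 178 * 18.2 = 78.7223 BTU/hr

78.7223 BTU/hr


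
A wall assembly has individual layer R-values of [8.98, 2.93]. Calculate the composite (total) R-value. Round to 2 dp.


R_total = 8.98 + 2.93 = 11.91

11.91


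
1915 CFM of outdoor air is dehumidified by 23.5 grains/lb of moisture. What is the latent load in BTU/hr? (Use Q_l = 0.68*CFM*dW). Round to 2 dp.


Q = 0.68 * 1915 * 23.5 = 30601.70 BTU/hr

30601.70 BTU/hr


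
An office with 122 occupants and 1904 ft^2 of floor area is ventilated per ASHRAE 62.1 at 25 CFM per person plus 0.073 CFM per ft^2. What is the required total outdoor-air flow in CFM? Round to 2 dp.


Total = 122*25 + 1904*0.073 = 3188.99 CFM

3188.99 CFM


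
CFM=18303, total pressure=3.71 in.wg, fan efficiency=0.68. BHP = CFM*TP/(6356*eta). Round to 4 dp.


BHP = 18303 * 3.71 / (6356 * 0.68) = 15.7110 hp

15.7110 hp


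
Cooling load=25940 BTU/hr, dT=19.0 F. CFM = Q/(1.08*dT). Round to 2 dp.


CFM = 25940 / (1.08 * 19.0) = 1264.13

1264.13 CFM


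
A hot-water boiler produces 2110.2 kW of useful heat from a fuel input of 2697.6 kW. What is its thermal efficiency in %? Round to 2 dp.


eta = (2110.2/2697.6)*100 = 78.23 %

78.23 %


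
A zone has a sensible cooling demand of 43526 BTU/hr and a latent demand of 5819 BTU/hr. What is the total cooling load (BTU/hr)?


Qt = 43526 + 5819 = 49345 BTU/hr

49345 BTU/hr


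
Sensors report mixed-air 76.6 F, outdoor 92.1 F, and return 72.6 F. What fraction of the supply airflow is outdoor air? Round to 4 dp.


frac = (76.6 - 72.6) / (92.1 - 72.6) = 0.2051

0.2051


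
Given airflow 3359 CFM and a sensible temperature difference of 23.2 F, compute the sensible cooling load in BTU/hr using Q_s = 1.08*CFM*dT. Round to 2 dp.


Q = 1.08 * 3359 * 23.2 = 84163.10 BTU/hr

84163.10 BTU/hr


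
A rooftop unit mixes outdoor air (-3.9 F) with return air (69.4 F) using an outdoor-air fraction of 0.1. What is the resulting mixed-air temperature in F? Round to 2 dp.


T_mix = 0.1*(-3.9) + 0.9*69.4 = 62.07 F

62.07 F


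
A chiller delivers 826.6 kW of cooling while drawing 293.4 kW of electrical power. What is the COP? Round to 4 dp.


COP = 826.6 / 293.4 = 2.8173

2.8173


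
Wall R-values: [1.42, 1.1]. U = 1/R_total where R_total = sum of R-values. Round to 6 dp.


R_total = 1.42 + 1.1 = 2.52
U = 1/2.52 = 0.396825

0.396825


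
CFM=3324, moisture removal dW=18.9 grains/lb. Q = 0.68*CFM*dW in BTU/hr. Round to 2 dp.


Q = 0.68 * 3324 * 18.9 = 42720.05 BTU/hr

42720.05 BTU/hr


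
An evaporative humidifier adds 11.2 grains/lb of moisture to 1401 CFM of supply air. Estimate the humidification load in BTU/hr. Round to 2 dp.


Q = 0.68 * 1401 * 11.2 = 10670.02 BTU/hr

10670.02 BTU/hr


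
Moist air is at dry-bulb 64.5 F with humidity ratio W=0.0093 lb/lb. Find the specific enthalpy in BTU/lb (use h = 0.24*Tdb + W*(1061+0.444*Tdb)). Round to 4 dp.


h = 0.24*64.5 + 0.0093*(1061+0.444*64.5) = 25.6136 BTU/lb

25.6136 BTU/lb


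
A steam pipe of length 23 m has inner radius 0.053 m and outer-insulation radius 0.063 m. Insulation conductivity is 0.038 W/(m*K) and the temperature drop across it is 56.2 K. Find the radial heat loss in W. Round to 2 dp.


Q = 2*pi*0.038*23*56.2/ln(0.063/0.053) = 1785.57 W

1785.57 W


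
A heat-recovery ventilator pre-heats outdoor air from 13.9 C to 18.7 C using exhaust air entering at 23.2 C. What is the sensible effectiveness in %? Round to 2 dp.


eff = (18.7-13.9)/(23.2-13.9)*100 = 51.61 %

51.61 %


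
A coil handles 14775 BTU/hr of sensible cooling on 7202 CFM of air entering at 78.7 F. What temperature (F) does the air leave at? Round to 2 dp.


dT = 14775/(1.08*7202) = 1.8995
T_leave = 78.7 - 1.8995 = 76.80 F

76.80 F


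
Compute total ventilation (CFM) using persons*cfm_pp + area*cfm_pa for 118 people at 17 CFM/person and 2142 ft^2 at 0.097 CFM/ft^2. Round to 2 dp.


Total = 118*17 + 2142*0.097 = 2213.77 CFM

2213.77 CFM


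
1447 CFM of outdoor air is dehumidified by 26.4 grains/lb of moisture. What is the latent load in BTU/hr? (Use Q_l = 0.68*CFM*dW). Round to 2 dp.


Q = 0.68 * 1447 * 26.4 = 25976.54 BTU/hr

25976.54 BTU/hr


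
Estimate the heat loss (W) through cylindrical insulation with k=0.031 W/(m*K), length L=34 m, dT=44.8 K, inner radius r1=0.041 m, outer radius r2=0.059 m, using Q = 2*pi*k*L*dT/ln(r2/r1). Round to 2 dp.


Q = 2*pi*0.031*34*44.8/ln(0.059/0.041) = 815.15 W

815.15 W


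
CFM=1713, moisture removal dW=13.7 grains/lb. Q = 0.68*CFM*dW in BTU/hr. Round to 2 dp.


Q = 0.68 * 1713 * 13.7 = 15958.31 BTU/hr

15958.31 BTU/hr


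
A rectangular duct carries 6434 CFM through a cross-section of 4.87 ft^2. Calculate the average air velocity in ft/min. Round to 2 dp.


V = 6434 / 4.87 = 1321.15 ft/min

1321.15 ft/min


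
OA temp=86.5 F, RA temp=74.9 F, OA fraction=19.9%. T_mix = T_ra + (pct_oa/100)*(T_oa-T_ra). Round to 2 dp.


T_mix = 74.9 + (19.9/100)*(86.5-74.9) = 77.21 F

77.21 F


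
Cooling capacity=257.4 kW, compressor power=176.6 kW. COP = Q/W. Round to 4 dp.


COP = 257.4 / 176.6 = 1.4575

1.4575


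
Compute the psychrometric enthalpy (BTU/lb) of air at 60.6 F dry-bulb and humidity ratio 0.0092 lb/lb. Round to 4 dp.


h = 0.24*60.6 + 0.0092*(1061+0.444*60.6) = 24.5527 BTU/lb

24.5527 BTU/lb


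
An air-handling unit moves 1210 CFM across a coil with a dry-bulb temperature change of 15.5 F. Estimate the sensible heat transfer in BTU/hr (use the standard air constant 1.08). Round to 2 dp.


Q = 1.08 * 1210 * 15.5 = 20255.40 BTU/hr

20255.40 BTU/hr


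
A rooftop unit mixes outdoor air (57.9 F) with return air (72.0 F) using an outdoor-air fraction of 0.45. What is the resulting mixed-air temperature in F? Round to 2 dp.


T_mix = 0.45*57.9 + 0.55*72.0 = 65.66 F

65.66 F


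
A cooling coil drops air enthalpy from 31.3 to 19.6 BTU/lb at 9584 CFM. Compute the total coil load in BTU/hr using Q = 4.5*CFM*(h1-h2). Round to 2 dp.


Q = 4.5 * 9584 * (31.3 - 19.6) = 504597.60 BTU/hr

504597.60 BTU/hr


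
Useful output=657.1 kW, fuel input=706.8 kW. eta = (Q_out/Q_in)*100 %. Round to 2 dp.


eta = (657.1/706.8)*100 = 92.97 %

92.97 %


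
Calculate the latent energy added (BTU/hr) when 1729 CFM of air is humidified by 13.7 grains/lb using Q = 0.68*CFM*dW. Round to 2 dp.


Q = 0.68 * 1729 * 13.7 = 16107.36 BTU/hr

16107.36 BTU/hr


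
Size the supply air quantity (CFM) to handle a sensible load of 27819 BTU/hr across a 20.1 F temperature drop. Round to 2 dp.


CFM = 27819 / (1.08 * 20.1) = 1281.51

1281.51 CFM


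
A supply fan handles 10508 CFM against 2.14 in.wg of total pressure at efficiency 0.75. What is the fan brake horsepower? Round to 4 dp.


BHP = 10508 * 2.14 / (6356 * 0.75) = 4.7172 hp

4.7172 hp


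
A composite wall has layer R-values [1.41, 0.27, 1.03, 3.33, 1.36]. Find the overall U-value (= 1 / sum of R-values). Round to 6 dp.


R_total = 1.41 + 0.27 + 1.03 + 3.33 + 1.36 = 7.40
U = 1/7.40 = 0.135135

0.135135


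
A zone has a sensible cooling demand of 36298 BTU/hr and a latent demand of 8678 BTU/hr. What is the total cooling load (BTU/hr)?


Qt = 36298 + 8678 = 44976 BTU/hr

44976 BTU/hr


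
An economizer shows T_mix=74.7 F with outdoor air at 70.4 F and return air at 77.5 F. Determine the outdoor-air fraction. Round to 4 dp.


frac = (74.7 - 77.5) / (70.4 - 77.5) = 0.3944

0.3944


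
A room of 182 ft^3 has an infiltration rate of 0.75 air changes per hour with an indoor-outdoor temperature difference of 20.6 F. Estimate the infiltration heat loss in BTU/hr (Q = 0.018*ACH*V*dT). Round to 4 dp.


Q = 0.018 * 0.75 * 182 * 20.6 = 50.6142 BTU/hr

50.6142 BTU/hr


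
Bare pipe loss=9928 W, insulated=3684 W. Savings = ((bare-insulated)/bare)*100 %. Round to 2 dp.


Savings = ((9928-3684)/9928)*100 = 62.89 %

62.89 %


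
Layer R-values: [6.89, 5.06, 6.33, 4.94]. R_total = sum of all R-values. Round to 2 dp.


R_total = 6.89 + 5.06 + 6.33 + 4.94 = 23.22

23.22


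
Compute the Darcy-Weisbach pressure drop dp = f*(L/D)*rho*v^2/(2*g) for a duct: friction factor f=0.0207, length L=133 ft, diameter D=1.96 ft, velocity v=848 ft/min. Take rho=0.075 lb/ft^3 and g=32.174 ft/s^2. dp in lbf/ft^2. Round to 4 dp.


v_fps = 848/60 = 14.1333 ft/s
dp = 0.0207*(133/1.96)*0.075*14.1333^2/(2*32.174) = 0.3270 lbf/ft^2

0.3270 lbf/ft^2


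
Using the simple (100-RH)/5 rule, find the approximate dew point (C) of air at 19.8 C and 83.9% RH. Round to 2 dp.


Td = 19.8 - (100-83.9)/5 = 16.58 C

16.58 C


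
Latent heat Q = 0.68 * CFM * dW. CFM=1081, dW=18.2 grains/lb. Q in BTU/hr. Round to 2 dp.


Q = 0.68 * 1081 * 18.2 = 13378.46 BTU/hr

13378.46 BTU/hr


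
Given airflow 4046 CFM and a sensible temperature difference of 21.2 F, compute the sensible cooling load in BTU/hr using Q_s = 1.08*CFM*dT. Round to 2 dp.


Q = 1.08 * 4046 * 21.2 = 92637.22 BTU/hr

92637.22 BTU/hr


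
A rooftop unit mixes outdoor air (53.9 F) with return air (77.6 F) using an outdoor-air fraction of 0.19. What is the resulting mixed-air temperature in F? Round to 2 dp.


T_mix = 0.19*53.9 + 0.81*77.6 = 73.10 F

73.10 F


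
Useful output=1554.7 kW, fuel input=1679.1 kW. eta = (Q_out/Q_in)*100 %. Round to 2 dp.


eta = (1554.7/1679.1)*100 = 92.59 %

92.59 %


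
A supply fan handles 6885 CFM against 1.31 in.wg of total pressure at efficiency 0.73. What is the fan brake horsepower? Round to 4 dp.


BHP = 6885 * 1.31 / (6356 * 0.73) = 1.9439 hp

1.9439 hp


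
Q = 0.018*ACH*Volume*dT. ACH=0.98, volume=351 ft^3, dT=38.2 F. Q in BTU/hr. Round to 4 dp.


Q = 0.018 * 0.98 * 351 * 38.2 = 236.5206 BTU/hr

236.5206 BTU/hr


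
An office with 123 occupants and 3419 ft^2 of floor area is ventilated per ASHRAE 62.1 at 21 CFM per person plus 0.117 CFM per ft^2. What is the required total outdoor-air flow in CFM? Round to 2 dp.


Total = 123*21 + 3419*0.117 = 2983.02 CFM

2983.02 CFM


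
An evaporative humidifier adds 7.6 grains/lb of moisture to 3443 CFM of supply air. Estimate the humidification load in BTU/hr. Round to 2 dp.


Q = 0.68 * 3443 * 7.6 = 17793.42 BTU/hr

17793.42 BTU/hr


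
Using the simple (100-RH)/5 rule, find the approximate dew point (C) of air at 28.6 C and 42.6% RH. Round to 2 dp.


Td = 28.6 - (100-42.6)/5 = 17.12 C

17.12 C


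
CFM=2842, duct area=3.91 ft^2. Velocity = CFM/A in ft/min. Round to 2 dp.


V = 2842 / 3.91 = 726.85 ft/min

726.85 ft/min


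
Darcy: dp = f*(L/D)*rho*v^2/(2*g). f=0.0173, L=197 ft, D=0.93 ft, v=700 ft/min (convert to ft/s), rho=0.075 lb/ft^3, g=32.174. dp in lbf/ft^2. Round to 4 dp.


v_fps = 700/60 = 11.6667 ft/s
dp = 0.0173*(197/0.93)*0.075*11.6667^2/(2*32.174) = 0.5814 lbf/ft^2

0.5814 lbf/ft^2


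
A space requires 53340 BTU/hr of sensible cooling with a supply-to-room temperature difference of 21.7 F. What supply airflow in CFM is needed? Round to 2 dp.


CFM = 53340 / (1.08 * 21.7) = 2275.99

2275.99 CFM


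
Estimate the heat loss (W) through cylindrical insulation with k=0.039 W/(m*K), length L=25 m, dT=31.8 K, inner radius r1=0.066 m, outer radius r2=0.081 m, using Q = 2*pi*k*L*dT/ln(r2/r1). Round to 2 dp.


Q = 2*pi*0.039*25*31.8/ln(0.081/0.066) = 951.25 W

951.25 W


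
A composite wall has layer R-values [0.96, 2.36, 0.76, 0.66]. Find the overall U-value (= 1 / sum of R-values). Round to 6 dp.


R_total = 0.96 + 2.36 + 0.76 + 0.66 = 4.74
U = 1/4.74 = 0.210970

0.210970


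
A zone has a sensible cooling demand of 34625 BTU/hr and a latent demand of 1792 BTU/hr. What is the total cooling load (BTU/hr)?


Qt = 34625 + 1792 = 36417 BTU/hr

36417 BTU/hr


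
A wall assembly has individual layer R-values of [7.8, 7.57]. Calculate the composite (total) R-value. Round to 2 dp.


R_total = 7.8 + 7.57 = 15.37

15.37


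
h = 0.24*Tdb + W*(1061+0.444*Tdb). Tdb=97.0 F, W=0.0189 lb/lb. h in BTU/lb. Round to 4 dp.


h = 0.24*97.0 + 0.0189*(1061+0.444*97.0) = 44.1469 BTU/lb

44.1469 BTU/lb


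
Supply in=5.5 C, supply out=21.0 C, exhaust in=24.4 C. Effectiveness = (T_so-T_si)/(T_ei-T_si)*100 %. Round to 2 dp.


eff = (21.0-5.5)/(24.4-5.5)*100 = 82.01 %

82.01 %


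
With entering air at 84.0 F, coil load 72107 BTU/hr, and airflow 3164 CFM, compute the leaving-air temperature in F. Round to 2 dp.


dT = 72107/(1.08*3164) = 21.1017
T_leave = 84.0 - 21.1017 = 62.90 F

62.90 F


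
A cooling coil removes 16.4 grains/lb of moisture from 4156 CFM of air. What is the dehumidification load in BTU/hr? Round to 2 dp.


Q = 0.68 * 4156 * 16.4 = 46347.71 BTU/hr

46347.71 BTU/hr


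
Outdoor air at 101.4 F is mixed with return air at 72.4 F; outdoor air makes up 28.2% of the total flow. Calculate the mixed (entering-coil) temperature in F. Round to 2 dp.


T_mix = 72.4 + (28.2/100)*(101.4-72.4) = 80.58 F

80.58 F


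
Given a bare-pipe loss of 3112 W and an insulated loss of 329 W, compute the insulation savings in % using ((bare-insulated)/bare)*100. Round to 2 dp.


Savings = ((3112-329)/3112)*100 = 89.43 %

89.43 %


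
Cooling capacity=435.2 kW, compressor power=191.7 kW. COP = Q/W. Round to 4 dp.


COP = 435.2 / 191.7 = 2.2702

2.2702


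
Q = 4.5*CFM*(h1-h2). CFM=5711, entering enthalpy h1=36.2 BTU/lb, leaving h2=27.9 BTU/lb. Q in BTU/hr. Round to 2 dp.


Q = 4.5 * 5711 * (36.2 - 27.9) = 213305.85 BTU/hr

213305.85 BTU/hr


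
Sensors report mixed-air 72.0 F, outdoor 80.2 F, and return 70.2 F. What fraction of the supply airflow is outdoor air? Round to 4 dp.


frac = (72.0 - 70.2) / (80.2 - 70.2) = 0.1800

0.1800


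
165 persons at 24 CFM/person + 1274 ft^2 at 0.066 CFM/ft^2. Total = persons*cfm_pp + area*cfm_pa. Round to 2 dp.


Total = 165*24 + 1274*0.066 = 4044.08 CFM

4044.08 CFM


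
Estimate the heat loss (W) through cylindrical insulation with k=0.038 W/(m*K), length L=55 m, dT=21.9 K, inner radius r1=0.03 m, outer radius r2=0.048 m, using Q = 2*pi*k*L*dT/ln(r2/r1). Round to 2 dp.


Q = 2*pi*0.038*55*21.9/ln(0.048/0.03) = 611.88 W

611.88 W


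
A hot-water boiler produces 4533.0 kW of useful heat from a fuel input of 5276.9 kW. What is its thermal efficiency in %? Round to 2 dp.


eta = (4533.0/5276.9)*100 = 85.90 %

85.90 %


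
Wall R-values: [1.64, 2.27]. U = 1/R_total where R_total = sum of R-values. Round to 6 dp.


R_total = 1.64 + 2.27 = 3.91
U = 1/3.91 = 0.255754

0.255754


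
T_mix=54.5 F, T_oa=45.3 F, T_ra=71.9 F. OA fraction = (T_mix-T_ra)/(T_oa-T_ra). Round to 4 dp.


frac = (54.5 - 71.9) / (45.3 - 71.9) = 0.6541

0.6541


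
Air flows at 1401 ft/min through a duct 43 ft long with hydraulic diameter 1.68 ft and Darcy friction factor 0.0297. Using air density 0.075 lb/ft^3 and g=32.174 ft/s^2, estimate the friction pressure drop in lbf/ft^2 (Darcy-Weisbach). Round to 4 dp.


v_fps = 1401/60 = 23.35 ft/s
dp = 0.0297*(43/1.68)*0.075*23.35^2/(2*32.174) = 0.4831 lbf/ft^2

0.4831 lbf/ft^2


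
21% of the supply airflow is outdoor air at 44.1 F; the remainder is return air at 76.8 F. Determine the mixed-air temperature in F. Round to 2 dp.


T_mix = 0.21*44.1 + 0.79*76.8 = 69.93 F

69.93 F


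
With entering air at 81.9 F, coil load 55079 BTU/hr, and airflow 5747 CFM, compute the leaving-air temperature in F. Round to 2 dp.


dT = 55079/(1.08*5747) = 8.8740
T_leave = 81.9 - 8.8740 = 73.03 F

73.03 F


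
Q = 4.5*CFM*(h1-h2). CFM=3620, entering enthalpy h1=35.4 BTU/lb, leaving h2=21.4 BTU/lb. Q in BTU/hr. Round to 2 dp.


Q = 4.5 * 3620 * (35.4 - 21.4) = 228060.00 BTU/hr

228060.00 BTU/hr


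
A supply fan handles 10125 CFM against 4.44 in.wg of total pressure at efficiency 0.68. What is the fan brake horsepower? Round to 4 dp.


BHP = 10125 * 4.44 / (6356 * 0.68) = 10.4012 hp

10.4012 hp


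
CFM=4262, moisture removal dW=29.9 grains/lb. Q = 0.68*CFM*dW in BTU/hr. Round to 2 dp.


Q = 0.68 * 4262 * 29.9 = 86654.98 BTU/hr

86654.98 BTU/hr


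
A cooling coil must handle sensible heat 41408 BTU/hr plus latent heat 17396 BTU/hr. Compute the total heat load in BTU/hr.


Qt = 41408 + 17396 = 58804 BTU/hr

58804 BTU/hr


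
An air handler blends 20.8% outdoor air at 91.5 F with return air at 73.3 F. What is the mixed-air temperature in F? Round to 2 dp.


T_mix = 73.3 + (20.8/100)*(91.5-73.3) = 77.09 F

77.09 F


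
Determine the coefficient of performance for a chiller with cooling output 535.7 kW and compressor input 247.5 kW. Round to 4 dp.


COP = 535.7 / 247.5 = 2.1644

2.1644


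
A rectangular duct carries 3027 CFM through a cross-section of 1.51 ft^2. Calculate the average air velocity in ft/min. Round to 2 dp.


V = 3027 / 1.51 = 2004.64 ft/min

2004.64 ft/min


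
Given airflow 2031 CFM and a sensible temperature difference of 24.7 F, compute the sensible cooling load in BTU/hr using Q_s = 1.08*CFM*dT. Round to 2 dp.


Q = 1.08 * 2031 * 24.7 = 54178.96 BTU/hr

54178.96 BTU/hr


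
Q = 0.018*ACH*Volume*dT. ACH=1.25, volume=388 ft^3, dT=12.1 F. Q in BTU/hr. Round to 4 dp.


Q = 0.018 * 1.25 * 388 * 12.1 = 105.6330 BTU/hr

105.6330 BTU/hr


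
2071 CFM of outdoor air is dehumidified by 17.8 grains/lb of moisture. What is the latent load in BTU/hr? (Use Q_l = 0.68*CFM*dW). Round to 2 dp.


Q = 0.68 * 2071 * 17.8 = 25067.38 BTU/hr

25067.38 BTU/hr


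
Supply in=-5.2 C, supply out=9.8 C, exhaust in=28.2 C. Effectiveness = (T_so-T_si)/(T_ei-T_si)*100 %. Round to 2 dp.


eff = (9.8-(-5.2))/(28.2-(-5.2))*100 = 44.91 %

44.91 %


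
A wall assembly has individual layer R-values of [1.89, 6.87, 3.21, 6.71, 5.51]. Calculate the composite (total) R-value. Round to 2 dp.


R_total = 1.89 + 6.87 + 3.21 + 6.71 + 5.51 = 24.19

24.19


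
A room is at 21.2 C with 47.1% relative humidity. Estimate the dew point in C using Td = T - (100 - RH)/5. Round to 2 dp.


Td = 21.2 - (100-47.1)/5 = 10.62 C

10.62 C


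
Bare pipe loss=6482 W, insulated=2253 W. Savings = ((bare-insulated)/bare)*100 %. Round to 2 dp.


Savings = ((6482-2253)/6482)*100 = 65.24 %

65.24 %


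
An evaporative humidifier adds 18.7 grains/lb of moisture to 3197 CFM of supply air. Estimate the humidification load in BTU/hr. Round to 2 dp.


Q = 0.68 * 3197 * 18.7 = 40653.05 BTU/hr

40653.05 BTU/hr


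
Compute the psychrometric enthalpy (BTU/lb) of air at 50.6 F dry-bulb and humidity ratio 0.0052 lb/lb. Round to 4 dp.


h = 0.24*50.6 + 0.0052*(1061+0.444*50.6) = 17.7780 BTU/lb

17.7780 BTU/lb


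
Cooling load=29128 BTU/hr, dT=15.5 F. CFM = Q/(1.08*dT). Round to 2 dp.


CFM = 29128 / (1.08 * 15.5) = 1740.02

1740.02 CFM


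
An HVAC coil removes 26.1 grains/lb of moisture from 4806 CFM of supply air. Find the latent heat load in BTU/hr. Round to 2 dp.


Q = 0.68 * 4806 * 26.1 = 85296.89 BTU/hr

85296.89 BTU/hr


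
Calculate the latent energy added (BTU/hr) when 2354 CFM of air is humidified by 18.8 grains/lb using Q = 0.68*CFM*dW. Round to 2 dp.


Q = 0.68 * 2354 * 18.8 = 30093.54 BTU/hr

30093.54 BTU/hr


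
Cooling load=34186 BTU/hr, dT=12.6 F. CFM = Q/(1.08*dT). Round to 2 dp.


CFM = 34186 / (1.08 * 12.6) = 2512.20

2512.20 CFM


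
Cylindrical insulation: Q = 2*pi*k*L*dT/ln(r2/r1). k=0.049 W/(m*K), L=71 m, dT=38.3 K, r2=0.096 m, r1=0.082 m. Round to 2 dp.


Q = 2*pi*0.049*71*38.3/ln(0.096/0.082) = 5311.25 W

5311.25 W


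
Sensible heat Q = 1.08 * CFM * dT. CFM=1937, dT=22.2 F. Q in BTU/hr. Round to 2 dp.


Q = 1.08 * 1937 * 22.2 = 46441.51 BTU/hr

46441.51 BTU/hr


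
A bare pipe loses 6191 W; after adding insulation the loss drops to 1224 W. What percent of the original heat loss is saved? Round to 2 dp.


Savings = ((6191-1224)/6191)*100 = 80.23 %

80.23 %


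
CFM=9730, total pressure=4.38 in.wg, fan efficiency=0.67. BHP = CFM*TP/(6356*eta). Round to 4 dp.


BHP = 9730 * 4.38 / (6356 * 0.67) = 10.0076 hp

10.0076 hp


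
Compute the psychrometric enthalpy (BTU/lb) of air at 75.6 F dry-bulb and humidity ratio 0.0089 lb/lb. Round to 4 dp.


h = 0.24*75.6 + 0.0089*(1061+0.444*75.6) = 27.8856 BTU/lb

27.8856 BTU/lb


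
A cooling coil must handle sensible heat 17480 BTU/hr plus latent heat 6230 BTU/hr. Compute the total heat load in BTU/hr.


Qt = 17480 + 6230 = 23710 BTU/hr

23710 BTU/hr


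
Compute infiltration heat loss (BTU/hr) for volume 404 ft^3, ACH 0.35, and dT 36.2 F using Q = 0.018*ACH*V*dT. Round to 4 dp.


Q = 0.018 * 0.35 * 404 * 36.2 = 92.1362 BTU/hr

92.1362 BTU/hr


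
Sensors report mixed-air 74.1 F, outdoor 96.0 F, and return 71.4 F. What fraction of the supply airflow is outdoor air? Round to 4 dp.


frac = (74.1 - 71.4) / (96.0 - 71.4) = 0.1098

0.1098


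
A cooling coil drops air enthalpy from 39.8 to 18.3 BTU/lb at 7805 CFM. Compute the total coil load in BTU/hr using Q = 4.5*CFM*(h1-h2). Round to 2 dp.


Q = 4.5 * 7805 * (39.8 - 18.3) = 755133.75 BTU/hr

755133.75 BTU/hr
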